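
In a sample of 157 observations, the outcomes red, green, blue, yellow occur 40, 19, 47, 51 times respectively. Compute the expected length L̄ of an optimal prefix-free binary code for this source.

Probabilities are the counts divided by 157.
Repeatedly combine the two least-probable nodes; the expected code length is the sum of the merged weights.
merge 19/157 + 40/157 → 59/157
merge 47/157 + 51/157 → 98/157
merge 59/157 + 98/157 → 1
L = 59/157 + 98/157 + 1 = 2 bits/symbol.

2 bits/symbol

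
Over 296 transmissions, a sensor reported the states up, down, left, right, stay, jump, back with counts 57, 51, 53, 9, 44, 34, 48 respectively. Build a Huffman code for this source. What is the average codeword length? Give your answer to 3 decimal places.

Probabilities are the counts divided by 296.
Repeatedly combine the two least-probable nodes; the expected code length is the sum of the merged weights.
merge 9/296 + 17/148 → 43/296
merge 43/296 + 11/74 → 87/296
merge 6/37 + 51/296 → 99/296
merge 53/296 + 57/296 → 55/148
merge 87/296 + 99/296 → 93/148
merge 55/148 + 93/148 → 1
L = 43/296 + 87/296 + 99/296 + 55/148 + 93/148 + 1 = 821/296 ≈ 2.774 bits/symbol.

2.774 bits/symbol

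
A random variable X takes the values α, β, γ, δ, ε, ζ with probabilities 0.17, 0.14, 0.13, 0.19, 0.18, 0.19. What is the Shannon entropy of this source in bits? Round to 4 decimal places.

2.5701 bits

H = −Σ pᵢ log₂ pᵢ.
−0.17·log₂(0.17) = 0.4346
−0.14·log₂(0.14) = 0.3971
−0.13·log₂(0.13) = 0.3826
−0.19·log₂(0.19) = 0.4552
−0.18·log₂(0.18) = 0.4453
−0.19·log₂(0.19) = 0.4552
Sum ≈ 2.5701 → 2.5701 bits.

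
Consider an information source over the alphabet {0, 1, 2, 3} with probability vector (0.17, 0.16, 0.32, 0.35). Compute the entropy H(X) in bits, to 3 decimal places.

1.914 bits

H = −Σ pᵢ log₂ pᵢ.
−0.17·log₂(0.17) = 0.4346
−0.16·log₂(0.16) = 0.4230
−0.32·log₂(0.32) = 0.5260
−0.35·log₂(0.35) = 0.5301
Sum ≈ 1.9137 → 1.914 bits.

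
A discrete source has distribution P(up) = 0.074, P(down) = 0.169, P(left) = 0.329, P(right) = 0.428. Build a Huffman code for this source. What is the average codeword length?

Repeatedly combine the two least-probable nodes; the expected code length is the sum of the merged weights.
merge 37/500 + 169/1000 → 243/1000
merge 243/1000 + 329/1000 → 143/250
merge 107/250 + 143/250 → 1
L = 243/1000 + 143/250 + 1 = 363/200 = 1.815 bits/symbol.

1.815 bits/symbol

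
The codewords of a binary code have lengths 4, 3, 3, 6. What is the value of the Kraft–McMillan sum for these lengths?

0.328125

With common denominator 2^6 = 64: Σ 2^(−ℓᵢ) = 4/64 + 8/64 + 8/64 + 1/64 = 21/64 = 0.328125.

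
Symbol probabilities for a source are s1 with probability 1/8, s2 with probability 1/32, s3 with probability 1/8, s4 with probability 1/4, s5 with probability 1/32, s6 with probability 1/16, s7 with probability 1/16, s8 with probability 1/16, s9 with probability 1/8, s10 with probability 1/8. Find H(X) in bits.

Each probability is a power of 1/2, so log₂(1/p) is an integer.
H = Σ p·log₂(1/p) = 1/8·3 + 1/32·5 + 1/8·3 + 1/4·2 + 1/32·5 + 1/16·4 + 1/16·4 + 1/16·4 + 1/8·3 + 1/8·3 = 3.0625 bits.

3.0625 bits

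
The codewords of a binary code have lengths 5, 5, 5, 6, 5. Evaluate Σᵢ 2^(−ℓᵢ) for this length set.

0.140625

With common denominator 2^6 = 64: Σ 2^(−ℓᵢ) = 2/64 + 2/64 + 2/64 + 1/64 + 2/64 = 9/64 = 0.140625.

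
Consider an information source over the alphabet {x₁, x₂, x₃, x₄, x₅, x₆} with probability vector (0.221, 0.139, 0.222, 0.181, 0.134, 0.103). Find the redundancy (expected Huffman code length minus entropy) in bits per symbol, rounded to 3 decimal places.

Entropy H = −Σ p log₂ p ≈ 2.5317 bits.
Huffman merges: 103/1000+67/500→237/1000; 139/1000+181/1000→8/25; 221/1000+111/500→443/1000; 237/1000+8/25→557/1000; 443/1000+557/1000→1. L = 2557/1000 ≈ 2.5570.
L − H = 2.5570 − 2.5317 = 0.025 bits.

0.025 bits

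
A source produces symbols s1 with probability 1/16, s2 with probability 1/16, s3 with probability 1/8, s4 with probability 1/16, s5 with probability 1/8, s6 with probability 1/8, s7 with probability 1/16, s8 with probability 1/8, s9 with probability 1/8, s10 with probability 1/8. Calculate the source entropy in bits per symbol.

Each probability is a power of 1/2, so log₂(1/p) is an integer.
H = Σ p·log₂(1/p) = 1/16·4 + 1/16·4 + 1/8·3 + 1/16·4 + 1/8·3 + 1/8·3 + 1/16·4 + 1/8·3 + 1/8·3 + 1/8·3 = 3.25 bits.

3.25 bits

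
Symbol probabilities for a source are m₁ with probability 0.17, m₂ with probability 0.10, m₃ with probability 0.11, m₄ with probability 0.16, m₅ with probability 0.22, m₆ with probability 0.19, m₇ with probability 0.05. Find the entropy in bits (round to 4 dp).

2.6920 bits

H = −Σ pᵢ log₂ pᵢ.
−0.17·log₂(0.17) = 0.4346
−0.10·log₂(0.10) = 0.3322
−0.11·log₂(0.11) = 0.3503
−0.16·log₂(0.16) = 0.4230
−0.22·log₂(0.22) = 0.4806
−0.19·log₂(0.19) = 0.4552
−0.05·log₂(0.05) = 0.2161
Sum ≈ 2.6920 → 2.6920 bits.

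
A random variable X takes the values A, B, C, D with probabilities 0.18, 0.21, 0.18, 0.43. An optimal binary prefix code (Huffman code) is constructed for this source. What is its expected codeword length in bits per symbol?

1.93 bits/symbol

Repeatedly combine the two least-probable nodes; the expected code length is the sum of the merged weights.
merge 9/50 + 9/50 → 9/25
merge 21/100 + 9/25 → 57/100
merge 43/100 + 57/100 → 1
L = 9/25 + 57/100 + 1 = 193/100 = 1.93 bits/symbol.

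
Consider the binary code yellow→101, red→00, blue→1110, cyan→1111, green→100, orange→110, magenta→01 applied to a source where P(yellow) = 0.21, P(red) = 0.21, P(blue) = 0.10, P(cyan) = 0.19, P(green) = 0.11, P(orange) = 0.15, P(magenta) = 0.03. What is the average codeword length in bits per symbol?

3.05 bits/symbol

L̄ = Σ pᵢ·ℓᵢ = 0.21·3 + 0.21·2 + 0.10·4 + 0.19·4 + 0.11·3 + 0.15·3 + 0.03·2 = 3.05 bits/symbol.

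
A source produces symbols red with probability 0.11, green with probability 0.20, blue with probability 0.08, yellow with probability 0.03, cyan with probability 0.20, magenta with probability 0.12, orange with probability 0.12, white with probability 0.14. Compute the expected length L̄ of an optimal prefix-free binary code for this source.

2.91 bits/symbol

Repeatedly combine the two least-probable nodes; the expected code length is the sum of the merged weights.
merge 3/100 + 2/25 → 11/100
merge 11/100 + 11/100 → 11/50
merge 3/25 + 3/25 → 6/25
merge 7/50 + 1/5 → 17/50
merge 1/5 + 11/50 → 21/50
merge 6/25 + 17/50 → 29/50
merge 21/50 + 29/50 → 1
L = 11/100 + 11/50 + 6/25 + 17/50 + 21/50 + 29/50 + 1 = 291/100 = 2.91 bits/symbol.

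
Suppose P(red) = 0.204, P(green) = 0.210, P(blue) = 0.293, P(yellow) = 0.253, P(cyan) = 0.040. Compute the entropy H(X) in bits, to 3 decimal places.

2.147 bits

H = −Σ pᵢ log₂ pᵢ.
−0.204·log₂(0.204) = 0.4678
−0.210·log₂(0.210) = 0.4728
−0.293·log₂(0.293) = 0.5189
−0.253·log₂(0.253) = 0.5016
−0.040·log₂(0.040) = 0.1858
Sum ≈ 2.1470 → 2.147 bits.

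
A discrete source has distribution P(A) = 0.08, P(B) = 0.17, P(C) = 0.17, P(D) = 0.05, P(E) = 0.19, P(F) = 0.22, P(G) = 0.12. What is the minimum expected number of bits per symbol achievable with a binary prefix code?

Repeatedly combine the two least-probable nodes; the expected code length is the sum of the merged weights.
merge 1/20 + 2/25 → 13/100
merge 3/25 + 13/100 → 1/4
merge 17/100 + 17/100 → 17/50
merge 19/100 + 11/50 → 41/100
merge 1/4 + 17/50 → 59/100
merge 41/100 + 59/100 → 1
L = 13/100 + 1/4 + 17/50 + 41/100 + 59/100 + 1 = 68/25 = 2.72 bits/symbol.

2.72 bits/symbol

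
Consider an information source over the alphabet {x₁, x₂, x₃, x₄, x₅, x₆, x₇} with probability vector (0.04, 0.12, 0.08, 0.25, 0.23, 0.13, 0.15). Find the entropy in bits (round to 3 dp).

2.625 bits

H = −Σ pᵢ log₂ pᵢ.
−0.04·log₂(0.04) = 0.1858
−0.12·log₂(0.12) = 0.3671
−0.08·log₂(0.08) = 0.2915
−0.25·log₂(0.25) = 0.5000
−0.23·log₂(0.23) = 0.4877
−0.13·log₂(0.13) = 0.3826
−0.15·log₂(0.15) = 0.4105
Sum ≈ 2.6252 → 2.625 bits.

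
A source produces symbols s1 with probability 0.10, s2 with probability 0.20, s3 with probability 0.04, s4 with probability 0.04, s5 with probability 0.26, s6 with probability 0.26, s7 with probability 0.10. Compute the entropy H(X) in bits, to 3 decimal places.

2.511 bits

H = −Σ pᵢ log₂ pᵢ.
−0.10·log₂(0.10) = 0.3322
−0.20·log₂(0.20) = 0.4644
−0.04·log₂(0.04) = 0.1858
−0.04·log₂(0.04) = 0.1858
−0.26·log₂(0.26) = 0.5053
−0.26·log₂(0.26) = 0.5053
−0.10·log₂(0.10) = 0.3322
Sum ≈ 2.5109 → 2.511 bits.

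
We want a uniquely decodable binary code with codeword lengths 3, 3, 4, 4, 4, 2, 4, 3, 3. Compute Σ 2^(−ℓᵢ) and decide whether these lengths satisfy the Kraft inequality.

1; yes

With common denominator 2^4 = 16: Σ 2^(−ℓᵢ) = 2/16 + 2/16 + 1/16 + 1/16 + 1/16 + 4/16 + 1/16 + 2/16 + 2/16 = 16/16 = 1.
Kraft's inequality requires Σ ≤ 1; here Σ = 1 ≤ 1, so such a prefix code exists.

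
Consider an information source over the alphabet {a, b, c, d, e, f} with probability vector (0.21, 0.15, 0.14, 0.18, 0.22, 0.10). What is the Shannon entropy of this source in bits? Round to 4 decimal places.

H = −Σ pᵢ log₂ pᵢ.
−0.21·log₂(0.21) = 0.4728
−0.15·log₂(0.15) = 0.4105
−0.14·log₂(0.14) = 0.3971
−0.18·log₂(0.18) = 0.4453
−0.22·log₂(0.22) = 0.4806
−0.10·log₂(0.10) = 0.3322
Sum ≈ 2.5386 → 2.5386 bits.

2.5386 bits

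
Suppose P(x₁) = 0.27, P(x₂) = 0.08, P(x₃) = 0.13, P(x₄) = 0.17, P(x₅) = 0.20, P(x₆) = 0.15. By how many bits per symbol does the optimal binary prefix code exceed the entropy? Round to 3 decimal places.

0.036 bits

Entropy H = −Σ p log₂ p ≈ 2.4937 bits.
Huffman merges: 2/25+13/100→21/100; 3/20+17/100→8/25; 1/5+21/100→41/100; 27/100+8/25→59/100; 41/100+59/100→1. L = 253/100 ≈ 2.5300.
L − H = 2.5300 − 2.4937 = 0.036 bits.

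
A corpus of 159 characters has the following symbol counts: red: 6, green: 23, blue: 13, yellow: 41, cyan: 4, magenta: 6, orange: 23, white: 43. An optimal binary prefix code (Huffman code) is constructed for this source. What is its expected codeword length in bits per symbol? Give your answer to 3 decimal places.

2.635 bits/symbol

Probabilities are the counts divided by 159.
Repeatedly combine the two least-probable nodes; the expected code length is the sum of the merged weights.
merge 4/159 + 2/53 → 10/159
merge 2/53 + 10/159 → 16/159
merge 13/159 + 16/159 → 29/159
merge 23/159 + 23/159 → 46/159
merge 29/159 + 41/159 → 70/159
merge 43/159 + 46/159 → 89/159
merge 70/159 + 89/159 → 1
L = 10/159 + 16/159 + 29/159 + 46/159 + 70/159 + 89/159 + 1 = 419/159 ≈ 2.635 bits/symbol.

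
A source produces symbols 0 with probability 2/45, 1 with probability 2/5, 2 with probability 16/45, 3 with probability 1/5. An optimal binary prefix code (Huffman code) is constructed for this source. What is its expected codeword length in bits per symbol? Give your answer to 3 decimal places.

Repeatedly combine the two least-probable nodes; the expected code length is the sum of the merged weights.
merge 2/45 + 1/5 → 11/45
merge 11/45 + 16/45 → 3/5
merge 2/5 + 3/5 → 1
L = 11/45 + 3/5 + 1 = 83/45 ≈ 1.844 bits/symbol.

1.844 bits/symbol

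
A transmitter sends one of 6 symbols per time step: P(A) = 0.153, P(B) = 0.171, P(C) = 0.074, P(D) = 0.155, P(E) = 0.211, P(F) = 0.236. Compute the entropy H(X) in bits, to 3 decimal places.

H = −Σ pᵢ log₂ pᵢ.
−0.153·log₂(0.153) = 0.4144
−0.171·log₂(0.171) = 0.4357
−0.074·log₂(0.074) = 0.2780
−0.155·log₂(0.155) = 0.4169
−0.211·log₂(0.211) = 0.4736
−0.236·log₂(0.236) = 0.4916
Sum ≈ 2.5102 → 2.510 bits.

2.510 bits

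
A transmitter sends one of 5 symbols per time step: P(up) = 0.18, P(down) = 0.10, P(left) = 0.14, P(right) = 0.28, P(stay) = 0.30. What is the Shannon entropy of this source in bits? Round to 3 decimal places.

H = −Σ pᵢ log₂ pᵢ.
−0.18·log₂(0.18) = 0.4453
−0.10·log₂(0.10) = 0.3322
−0.14·log₂(0.14) = 0.3971
−0.28·log₂(0.28) = 0.5142
−0.30·log₂(0.30) = 0.5211
Sum ≈ 2.2099 → 2.210 bits.

2.210 bits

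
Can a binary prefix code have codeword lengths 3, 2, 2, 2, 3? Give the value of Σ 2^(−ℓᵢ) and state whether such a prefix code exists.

With common denominator 2^3 = 8: Σ 2^(−ℓᵢ) = 1/8 + 2/8 + 2/8 + 2/8 + 1/8 = 8/8 = 1.
Kraft's inequality requires Σ ≤ 1; here Σ = 1 ≤ 1, so such a prefix code exists.

1; yes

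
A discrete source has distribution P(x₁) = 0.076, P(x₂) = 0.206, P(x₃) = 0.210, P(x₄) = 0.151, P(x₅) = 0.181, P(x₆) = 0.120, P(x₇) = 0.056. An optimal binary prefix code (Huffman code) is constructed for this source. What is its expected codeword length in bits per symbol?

2.716 bits/symbol

Repeatedly combine the two least-probable nodes; the expected code length is the sum of the merged weights.
merge 7/125 + 19/250 → 33/250
merge 3/25 + 33/250 → 63/250
merge 151/1000 + 181/1000 → 83/250
merge 103/500 + 21/100 → 52/125
merge 63/250 + 83/250 → 73/125
merge 52/125 + 73/125 → 1
L = 33/250 + 63/250 + 83/250 + 52/125 + 73/125 + 1 = 679/250 = 2.716 bits/symbol.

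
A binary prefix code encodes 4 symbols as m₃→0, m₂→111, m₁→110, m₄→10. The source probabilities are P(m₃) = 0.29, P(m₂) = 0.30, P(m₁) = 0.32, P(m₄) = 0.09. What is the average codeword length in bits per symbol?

L̄ = Σ pᵢ·ℓᵢ = 0.29·1 + 0.30·3 + 0.32·3 + 0.09·2 = 2.33 bits/symbol.

2.33 bits/symbol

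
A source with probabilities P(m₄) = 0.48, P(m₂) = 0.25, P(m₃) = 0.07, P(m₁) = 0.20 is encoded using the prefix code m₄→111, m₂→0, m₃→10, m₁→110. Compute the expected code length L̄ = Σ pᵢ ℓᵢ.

L̄ = Σ pᵢ·ℓᵢ = 0.48·3 + 0.25·1 + 0.07·2 + 0.20·3 = 2.43 bits/symbol.

2.43 bits/symbol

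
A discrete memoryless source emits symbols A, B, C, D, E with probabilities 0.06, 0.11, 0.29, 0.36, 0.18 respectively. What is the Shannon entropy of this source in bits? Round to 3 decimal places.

2.088 bits

H = −Σ pᵢ log₂ pᵢ.
−0.06·log₂(0.06) = 0.2435
−0.11·log₂(0.11) = 0.3503
−0.29·log₂(0.29) = 0.5179
−0.36·log₂(0.36) = 0.5306
−0.18·log₂(0.18) = 0.4453
Sum ≈ 2.0876 → 2.088 bits.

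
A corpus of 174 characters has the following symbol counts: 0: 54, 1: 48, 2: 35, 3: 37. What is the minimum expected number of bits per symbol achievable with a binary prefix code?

2 bits/symbol

Probabilities are the counts divided by 174.
Repeatedly combine the two least-probable nodes; the expected code length is the sum of the merged weights.
merge 35/174 + 37/174 → 12/29
merge 8/29 + 9/29 → 17/29
merge 12/29 + 17/29 → 1
L = 12/29 + 17/29 + 1 = 2 bits/symbol.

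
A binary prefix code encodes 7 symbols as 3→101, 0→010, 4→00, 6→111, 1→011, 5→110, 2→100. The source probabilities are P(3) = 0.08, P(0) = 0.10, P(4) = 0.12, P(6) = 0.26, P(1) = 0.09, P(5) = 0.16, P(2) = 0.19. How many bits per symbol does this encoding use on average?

L̄ = Σ pᵢ·ℓᵢ = 0.08·3 + 0.10·3 + 0.12·2 + 0.26·3 + 0.09·3 + 0.16·3 + 0.19·3 = 2.88 bits/symbol.

2.88 bits/symbol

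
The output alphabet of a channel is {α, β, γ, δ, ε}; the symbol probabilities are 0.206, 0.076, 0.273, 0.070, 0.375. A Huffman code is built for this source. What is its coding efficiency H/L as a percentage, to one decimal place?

Entropy H = −Σ p log₂ p ≈ 2.0626 bits.
Huffman merges: 7/100+19/250→73/500; 73/500+103/500→44/125; 273/1000+44/125→5/8; 3/8+5/8→1. L = 2123/1000 ≈ 2.1230.
Efficiency = H/L = 2.0626/2.1230 = 97.2%.

97.2%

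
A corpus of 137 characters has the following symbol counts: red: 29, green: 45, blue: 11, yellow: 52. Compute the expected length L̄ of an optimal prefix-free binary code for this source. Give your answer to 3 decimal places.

Probabilities are the counts divided by 137.
Repeatedly combine the two least-probable nodes; the expected code length is the sum of the merged weights.
merge 11/137 + 29/137 → 40/137
merge 40/137 + 45/137 → 85/137
merge 52/137 + 85/137 → 1
L = 40/137 + 85/137 + 1 = 262/137 ≈ 1.912 bits/symbol.

1.912 bits/symbol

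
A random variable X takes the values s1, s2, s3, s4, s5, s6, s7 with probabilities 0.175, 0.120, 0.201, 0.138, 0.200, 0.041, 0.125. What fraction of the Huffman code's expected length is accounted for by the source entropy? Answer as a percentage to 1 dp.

97.6%

Entropy H = −Σ p log₂ p ≈ 2.6950 bits.
Huffman merges: 41/1000+3/25→161/1000; 1/8+69/500→263/1000; 161/1000+7/40→42/125; 1/5+201/1000→401/1000; 263/1000+42/125→599/1000; 401/1000+599/1000→1. L = 69/25 ≈ 2.7600.
Efficiency = H/L = 2.6950/2.7600 = 97.6%.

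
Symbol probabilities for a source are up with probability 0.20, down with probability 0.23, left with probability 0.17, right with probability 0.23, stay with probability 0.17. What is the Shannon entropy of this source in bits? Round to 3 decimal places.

2.309 bits

H = −Σ pᵢ log₂ pᵢ.
−0.20·log₂(0.20) = 0.4644
−0.23·log₂(0.23) = 0.4877
−0.17·log₂(0.17) = 0.4346
−0.23·log₂(0.23) = 0.4877
−0.17·log₂(0.17) = 0.4346
Sum ≈ 2.3089 → 2.309 bits.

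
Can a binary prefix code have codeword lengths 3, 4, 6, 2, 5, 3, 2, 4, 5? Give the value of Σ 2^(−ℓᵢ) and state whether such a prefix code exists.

0.953125; yes

With common denominator 2^6 = 64: Σ 2^(−ℓᵢ) = 8/64 + 4/64 + 1/64 + 16/64 + 2/64 + 8/64 + 16/64 + 4/64 + 2/64 = 61/64 = 0.953125.
Kraft's inequality requires Σ ≤ 1; here Σ = 0.953125 ≤ 1, so such a prefix code exists.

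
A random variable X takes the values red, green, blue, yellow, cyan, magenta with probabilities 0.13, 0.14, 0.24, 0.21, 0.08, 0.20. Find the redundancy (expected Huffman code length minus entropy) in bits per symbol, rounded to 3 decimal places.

0.047 bits

Entropy H = −Σ p log₂ p ≈ 2.5026 bits.
Huffman merges: 2/25+13/100→21/100; 7/50+1/5→17/50; 21/100+21/100→21/50; 6/25+17/50→29/50; 21/50+29/50→1. L = 51/20 ≈ 2.5500.
L − H = 2.5500 − 2.5026 = 0.047 bits.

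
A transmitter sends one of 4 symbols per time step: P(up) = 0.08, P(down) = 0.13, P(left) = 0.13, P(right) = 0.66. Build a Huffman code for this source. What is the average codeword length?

1.55 bits/symbol

Repeatedly combine the two least-probable nodes; the expected code length is the sum of the merged weights.
merge 2/25 + 13/100 → 21/100
merge 13/100 + 21/100 → 17/50
merge 17/50 + 33/50 → 1
L = 21/100 + 17/50 + 1 = 31/20 = 1.55 bits/symbol.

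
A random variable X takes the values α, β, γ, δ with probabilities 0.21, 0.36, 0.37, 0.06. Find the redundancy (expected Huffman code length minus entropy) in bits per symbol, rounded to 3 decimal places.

0.122 bits

Entropy H = −Σ p log₂ p ≈ 1.7777 bits.
Huffman merges: 3/50+21/100→27/100; 27/100+9/25→63/100; 37/100+63/100→1. L = 19/10 ≈ 1.9000.
L − H = 1.9000 − 1.7777 = 0.122 bits.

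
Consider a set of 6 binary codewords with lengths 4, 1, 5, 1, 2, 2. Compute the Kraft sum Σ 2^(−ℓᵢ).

1.59375

With common denominator 2^5 = 32: Σ 2^(−ℓᵢ) = 2/32 + 16/32 + 1/32 + 16/32 + 8/32 + 8/32 = 51/32 = 1.59375.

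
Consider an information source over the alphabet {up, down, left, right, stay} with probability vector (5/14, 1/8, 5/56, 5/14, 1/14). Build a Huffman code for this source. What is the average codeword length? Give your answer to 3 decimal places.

2.089 bits/symbol

Repeatedly combine the two least-probable nodes; the expected code length is the sum of the merged weights.
merge 1/14 + 5/56 → 9/56
merge 1/8 + 9/56 → 2/7
merge 2/7 + 5/14 → 9/14
merge 5/14 + 9/14 → 1
L = 9/56 + 2/7 + 9/14 + 1 = 117/56 ≈ 2.089 bits/symbol.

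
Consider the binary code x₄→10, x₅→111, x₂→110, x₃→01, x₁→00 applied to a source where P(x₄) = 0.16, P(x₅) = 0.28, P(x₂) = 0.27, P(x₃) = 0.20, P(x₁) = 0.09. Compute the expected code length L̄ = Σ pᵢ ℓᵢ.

2.55 bits/symbol

L̄ = Σ pᵢ·ℓᵢ = 0.16·2 + 0.28·3 + 0.27·3 + 0.20·2 + 0.09·2 = 2.55 bits/symbol.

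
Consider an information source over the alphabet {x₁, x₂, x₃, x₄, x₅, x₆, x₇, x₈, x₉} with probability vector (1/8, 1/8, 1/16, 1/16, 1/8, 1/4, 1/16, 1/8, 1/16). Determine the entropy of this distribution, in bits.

3 bits

Each probability is a power of 1/2, so log₂(1/p) is an integer.
H = Σ p·log₂(1/p) = 1/8·3 + 1/8·3 + 1/16·4 + 1/16·4 + 1/8·3 + 1/4·2 + 1/16·4 + 1/8·3 + 1/16·4 = 3 bits.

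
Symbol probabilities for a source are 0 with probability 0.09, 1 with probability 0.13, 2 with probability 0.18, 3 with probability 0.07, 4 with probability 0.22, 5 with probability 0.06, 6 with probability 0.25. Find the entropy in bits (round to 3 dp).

H = −Σ pᵢ log₂ pᵢ.
−0.09·log₂(0.09) = 0.3127
−0.13·log₂(0.13) = 0.3826
−0.18·log₂(0.18) = 0.4453
−0.07·log₂(0.07) = 0.2686
−0.22·log₂(0.22) = 0.4806
−0.06·log₂(0.06) = 0.2435
−0.25·log₂(0.25) = 0.5000
Sum ≈ 2.6333 → 2.633 bits.

2.633 bits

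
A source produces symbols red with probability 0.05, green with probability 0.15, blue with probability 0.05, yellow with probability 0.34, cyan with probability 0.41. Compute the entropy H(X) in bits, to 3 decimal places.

H = −Σ pᵢ log₂ pᵢ.
−0.05·log₂(0.05) = 0.2161
−0.15·log₂(0.15) = 0.4105
−0.05·log₂(0.05) = 0.2161
−0.34·log₂(0.34) = 0.5292
−0.41·log₂(0.41) = 0.5274
Sum ≈ 1.8993 → 1.899 bits.

1.899 bits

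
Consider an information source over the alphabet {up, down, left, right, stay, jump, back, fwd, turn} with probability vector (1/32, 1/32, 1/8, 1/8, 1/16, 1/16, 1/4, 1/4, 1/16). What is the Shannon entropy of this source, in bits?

Each probability is a power of 1/2, so log₂(1/p) is an integer.
H = Σ p·log₂(1/p) = 1/32·5 + 1/32·5 + 1/8·3 + 1/8·3 + 1/16·4 + 1/16·4 + 1/4·2 + 1/4·2 + 1/16·4 = 2.8125 bits.

2.8125 bits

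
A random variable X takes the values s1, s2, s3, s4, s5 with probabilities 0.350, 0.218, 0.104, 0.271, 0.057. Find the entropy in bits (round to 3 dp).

2.095 bits

H = −Σ pᵢ log₂ pᵢ.
−0.350·log₂(0.350) = 0.5301
−0.218·log₂(0.218) = 0.4791
−0.104·log₂(0.104) = 0.3396
−0.271·log₂(0.271) = 0.5105
−0.057·log₂(0.057) = 0.2356
Sum ≈ 2.0948 → 2.095 bits.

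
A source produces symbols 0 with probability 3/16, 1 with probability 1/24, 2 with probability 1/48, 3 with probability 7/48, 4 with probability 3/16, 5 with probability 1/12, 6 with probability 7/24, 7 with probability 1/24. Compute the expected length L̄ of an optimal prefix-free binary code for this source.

Repeatedly combine the two least-probable nodes; the expected code length is the sum of the merged weights.
merge 1/48 + 1/24 → 1/16
merge 1/24 + 1/16 → 5/48
merge 1/12 + 5/48 → 3/16
merge 7/48 + 3/16 → 1/3
merge 3/16 + 3/16 → 3/8
merge 7/24 + 1/3 → 5/8
merge 3/8 + 5/8 → 1
L = 1/16 + 5/48 + 3/16 + 1/3 + 3/8 + 5/8 + 1 = 43/16 = 2.6875 bits/symbol.

2.6875 bits/symbol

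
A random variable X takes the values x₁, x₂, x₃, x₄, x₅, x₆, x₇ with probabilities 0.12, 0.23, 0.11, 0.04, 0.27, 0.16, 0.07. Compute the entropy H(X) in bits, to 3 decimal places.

H = −Σ pᵢ log₂ pᵢ.
−0.12·log₂(0.12) = 0.3671
−0.23·log₂(0.23) = 0.4877
−0.11·log₂(0.11) = 0.3503
−0.04·log₂(0.04) = 0.1858
−0.27·log₂(0.27) = 0.5100
−0.16·log₂(0.16) = 0.4230
−0.07·log₂(0.07) = 0.2686
Sum ≈ 2.5924 → 2.592 bits.

2.592 bits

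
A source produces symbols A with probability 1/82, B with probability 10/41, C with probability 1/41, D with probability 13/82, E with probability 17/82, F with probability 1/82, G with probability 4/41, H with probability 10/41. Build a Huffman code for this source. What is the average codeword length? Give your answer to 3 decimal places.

2.524 bits/symbol

Repeatedly combine the two least-probable nodes; the expected code length is the sum of the merged weights.
merge 1/82 + 1/82 → 1/41
merge 1/41 + 1/41 → 2/41
merge 2/41 + 4/41 → 6/41
merge 6/41 + 13/82 → 25/82
merge 17/82 + 10/41 → 37/82
merge 10/41 + 25/82 → 45/82
merge 37/82 + 45/82 → 1
L = 1/41 + 2/41 + 6/41 + 25/82 + 37/82 + 45/82 + 1 = 207/82 ≈ 2.524 bits/symbol.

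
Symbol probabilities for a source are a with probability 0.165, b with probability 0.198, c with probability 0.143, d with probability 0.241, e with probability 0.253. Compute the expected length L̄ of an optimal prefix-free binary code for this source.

2.308 bits/symbol

Repeatedly combine the two least-probable nodes; the expected code length is the sum of the merged weights.
merge 143/1000 + 33/200 → 77/250
merge 99/500 + 241/1000 → 439/1000
merge 253/1000 + 77/250 → 561/1000
merge 439/1000 + 561/1000 → 1
L = 77/250 + 439/1000 + 561/1000 + 1 = 577/250 = 2.308 bits/symbol.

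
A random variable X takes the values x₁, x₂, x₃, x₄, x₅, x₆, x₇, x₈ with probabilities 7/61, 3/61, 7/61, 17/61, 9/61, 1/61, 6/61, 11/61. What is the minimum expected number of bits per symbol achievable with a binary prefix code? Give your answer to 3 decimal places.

Repeatedly combine the two least-probable nodes; the expected code length is the sum of the merged weights.
merge 1/61 + 3/61 → 4/61
merge 4/61 + 6/61 → 10/61
merge 7/61 + 7/61 → 14/61
merge 9/61 + 10/61 → 19/61
merge 11/61 + 14/61 → 25/61
merge 17/61 + 19/61 → 36/61
merge 25/61 + 36/61 → 1
L = 4/61 + 10/61 + 14/61 + 19/61 + 25/61 + 36/61 + 1 = 169/61 ≈ 2.770 bits/symbol.

2.770 bits/symbol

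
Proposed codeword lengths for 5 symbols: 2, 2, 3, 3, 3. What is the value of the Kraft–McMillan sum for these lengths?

With common denominator 2^3 = 8: Σ 2^(−ℓᵢ) = 2/8 + 2/8 + 1/8 + 1/8 + 1/8 = 7/8 = 0.875.

0.875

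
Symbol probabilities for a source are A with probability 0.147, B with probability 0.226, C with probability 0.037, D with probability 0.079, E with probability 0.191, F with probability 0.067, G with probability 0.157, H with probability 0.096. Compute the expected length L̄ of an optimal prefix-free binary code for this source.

2.862 bits/symbol

Repeatedly combine the two least-probable nodes; the expected code length is the sum of the merged weights.
merge 37/1000 + 67/1000 → 13/125
merge 79/1000 + 12/125 → 7/40
merge 13/125 + 147/1000 → 251/1000
merge 157/1000 + 7/40 → 83/250
merge 191/1000 + 113/500 → 417/1000
merge 251/1000 + 83/250 → 583/1000
merge 417/1000 + 583/1000 → 1
L = 13/125 + 7/40 + 251/1000 + 83/250 + 417/1000 + 583/1000 + 1 = 1431/500 = 2.862 bits/symbol.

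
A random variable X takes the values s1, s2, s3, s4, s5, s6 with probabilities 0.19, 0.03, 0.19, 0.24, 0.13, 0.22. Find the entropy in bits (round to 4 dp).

H = −Σ pᵢ log₂ pᵢ.
−0.19·log₂(0.19) = 0.4552
−0.03·log₂(0.03) = 0.1518
−0.19·log₂(0.19) = 0.4552
−0.24·log₂(0.24) = 0.4941
−0.13·log₂(0.13) = 0.3826
−0.22·log₂(0.22) = 0.4806
Sum ≈ 2.4196 → 2.4196 bits.

2.4196 bits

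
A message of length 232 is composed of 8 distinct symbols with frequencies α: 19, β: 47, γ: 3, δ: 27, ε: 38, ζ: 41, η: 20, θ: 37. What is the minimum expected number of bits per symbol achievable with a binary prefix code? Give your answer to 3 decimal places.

Probabilities are the counts divided by 232.
Repeatedly combine the two least-probable nodes; the expected code length is the sum of the merged weights.
merge 3/232 + 19/232 → 11/116
merge 5/58 + 11/116 → 21/116
merge 27/232 + 37/232 → 8/29
merge 19/116 + 41/232 → 79/232
merge 21/116 + 47/232 → 89/232
merge 8/29 + 79/232 → 143/232
merge 89/232 + 143/232 → 1
L = 11/116 + 21/116 + 8/29 + 79/232 + 89/232 + 143/232 + 1 = 671/232 ≈ 2.892 bits/symbol.

2.892 bits/symbol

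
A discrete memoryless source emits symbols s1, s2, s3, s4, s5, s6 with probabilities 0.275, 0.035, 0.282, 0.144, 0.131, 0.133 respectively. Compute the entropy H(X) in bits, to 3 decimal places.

2.370 bits

H = −Σ pᵢ log₂ pᵢ.
−0.275·log₂(0.275) = 0.5122
−0.035·log₂(0.035) = 0.1693
−0.282·log₂(0.282) = 0.5150
−0.144·log₂(0.144) = 0.4026
−0.131·log₂(0.131) = 0.3841
−0.133·log₂(0.133) = 0.3871
Sum ≈ 2.3703 → 2.370 bits.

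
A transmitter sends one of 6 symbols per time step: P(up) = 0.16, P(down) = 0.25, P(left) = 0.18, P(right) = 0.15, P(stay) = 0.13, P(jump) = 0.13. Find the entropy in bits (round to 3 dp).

H = −Σ pᵢ log₂ pᵢ.
−0.16·log₂(0.16) = 0.4230
−0.25·log₂(0.25) = 0.5000
−0.18·log₂(0.18) = 0.4453
−0.15·log₂(0.15) = 0.4105
−0.13·log₂(0.13) = 0.3826
−0.13·log₂(0.13) = 0.3826
Sum ≈ 2.5442 → 2.544 bits.

2.544 bits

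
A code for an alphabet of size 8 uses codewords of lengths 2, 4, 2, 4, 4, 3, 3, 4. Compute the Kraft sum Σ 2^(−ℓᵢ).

With common denominator 2^4 = 16: Σ 2^(−ℓᵢ) = 4/16 + 1/16 + 4/16 + 1/16 + 1/16 + 2/16 + 2/16 + 1/16 = 16/16 = 1.

1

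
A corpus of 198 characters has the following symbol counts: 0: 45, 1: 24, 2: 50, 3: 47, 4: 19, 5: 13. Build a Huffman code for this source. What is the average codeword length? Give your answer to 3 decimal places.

2.444 bits/symbol

Probabilities are the counts divided by 198.
Repeatedly combine the two least-probable nodes; the expected code length is the sum of the merged weights.
merge 13/198 + 19/198 → 16/99
merge 4/33 + 16/99 → 28/99
merge 5/22 + 47/198 → 46/99
merge 25/99 + 28/99 → 53/99
merge 46/99 + 53/99 → 1
L = 16/99 + 28/99 + 46/99 + 53/99 + 1 = 22/9 ≈ 2.444 bits/symbol.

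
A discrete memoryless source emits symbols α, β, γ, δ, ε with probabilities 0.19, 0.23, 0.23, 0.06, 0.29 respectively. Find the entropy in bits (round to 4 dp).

2.1920 bits

H = −Σ pᵢ log₂ pᵢ.
−0.19·log₂(0.19) = 0.4552
−0.23·log₂(0.23) = 0.4877
−0.23·log₂(0.23) = 0.4877
−0.06·log₂(0.06) = 0.2435
−0.29·log₂(0.29) = 0.5179
Sum ≈ 2.1920 → 2.1920 bits.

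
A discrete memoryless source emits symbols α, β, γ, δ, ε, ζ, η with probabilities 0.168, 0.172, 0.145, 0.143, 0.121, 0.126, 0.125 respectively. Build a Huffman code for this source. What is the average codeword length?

2.828 bits/symbol

Repeatedly combine the two least-probable nodes; the expected code length is the sum of the merged weights.
merge 121/1000 + 1/8 → 123/500
merge 63/500 + 143/1000 → 269/1000
merge 29/200 + 21/125 → 313/1000
merge 43/250 + 123/500 → 209/500
merge 269/1000 + 313/1000 → 291/500
merge 209/500 + 291/500 → 1
L = 123/500 + 269/1000 + 313/1000 + 209/500 + 291/500 + 1 = 707/250 = 2.828 bits/symbol.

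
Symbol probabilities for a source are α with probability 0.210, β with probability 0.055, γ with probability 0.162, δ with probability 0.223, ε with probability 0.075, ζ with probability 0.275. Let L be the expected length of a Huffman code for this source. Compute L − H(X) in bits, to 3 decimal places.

0.018 bits

Entropy H = −Σ p log₂ p ≈ 2.4036 bits.
Huffman merges: 11/200+3/40→13/100; 13/100+81/500→73/250; 21/100+223/1000→433/1000; 11/40+73/250→567/1000; 433/1000+567/1000→1. L = 1211/500 ≈ 2.4220.
L − H = 2.4220 − 2.4036 = 0.018 bits.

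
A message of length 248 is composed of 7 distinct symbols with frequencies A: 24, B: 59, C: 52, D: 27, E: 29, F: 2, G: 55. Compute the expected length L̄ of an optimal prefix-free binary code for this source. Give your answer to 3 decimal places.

2.645 bits/symbol

Probabilities are the counts divided by 248.
Repeatedly combine the two least-probable nodes; the expected code length is the sum of the merged weights.
merge 1/124 + 3/31 → 13/124
merge 13/124 + 27/248 → 53/248
merge 29/248 + 13/62 → 81/248
merge 53/248 + 55/248 → 27/62
merge 59/248 + 81/248 → 35/62
merge 27/62 + 35/62 → 1
L = 13/124 + 53/248 + 81/248 + 27/62 + 35/62 + 1 = 82/31 ≈ 2.645 bits/symbol.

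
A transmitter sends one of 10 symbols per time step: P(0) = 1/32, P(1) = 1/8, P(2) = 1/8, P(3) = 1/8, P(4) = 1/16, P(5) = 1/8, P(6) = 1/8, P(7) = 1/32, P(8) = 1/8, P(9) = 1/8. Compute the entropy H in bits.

Each probability is a power of 1/2, so log₂(1/p) is an integer.
H = Σ p·log₂(1/p) = 1/32·5 + 1/8·3 + 1/8·3 + 1/8·3 + 1/16·4 + 1/8·3 + 1/8·3 + 1/32·5 + 1/8·3 + 1/8·3 = 3.1875 bits.

3.1875 bits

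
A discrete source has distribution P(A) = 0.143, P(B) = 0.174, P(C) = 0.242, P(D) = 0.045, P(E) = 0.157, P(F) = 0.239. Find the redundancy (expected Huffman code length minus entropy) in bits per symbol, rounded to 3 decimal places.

0.069 bits

Entropy H = −Σ p log₂ p ≈ 2.4498 bits.
Huffman merges: 9/200+143/1000→47/250; 157/1000+87/500→331/1000; 47/250+239/1000→427/1000; 121/500+331/1000→573/1000; 427/1000+573/1000→1. L = 2519/1000 ≈ 2.5190.
L − H = 2.5190 − 2.4498 = 0.069 bits.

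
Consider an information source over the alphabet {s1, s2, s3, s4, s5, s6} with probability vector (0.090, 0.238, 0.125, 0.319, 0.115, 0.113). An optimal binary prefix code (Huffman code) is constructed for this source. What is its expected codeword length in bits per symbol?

Repeatedly combine the two least-probable nodes; the expected code length is the sum of the merged weights.
merge 9/100 + 113/1000 → 203/1000
merge 23/200 + 1/8 → 6/25
merge 203/1000 + 119/500 → 441/1000
merge 6/25 + 319/1000 → 559/1000
merge 441/1000 + 559/1000 → 1
L = 203/1000 + 6/25 + 441/1000 + 559/1000 + 1 = 2443/1000 = 2.443 bits/symbol.

2.443 bits/symbol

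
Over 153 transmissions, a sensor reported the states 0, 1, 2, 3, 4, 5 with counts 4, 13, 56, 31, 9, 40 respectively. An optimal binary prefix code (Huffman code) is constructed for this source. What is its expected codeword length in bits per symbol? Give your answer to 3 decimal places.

2.255 bits/symbol

Probabilities are the counts divided by 153.
Repeatedly combine the two least-probable nodes; the expected code length is the sum of the merged weights.
merge 4/153 + 1/17 → 13/153
merge 13/153 + 13/153 → 26/153
merge 26/153 + 31/153 → 19/51
merge 40/153 + 56/153 → 32/51
merge 19/51 + 32/51 → 1
L = 13/153 + 26/153 + 19/51 + 32/51 + 1 = 115/51 ≈ 2.255 bits/symbol.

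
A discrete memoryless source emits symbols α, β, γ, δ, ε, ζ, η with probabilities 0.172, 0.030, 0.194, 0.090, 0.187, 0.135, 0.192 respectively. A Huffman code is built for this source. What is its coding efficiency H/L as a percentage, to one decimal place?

97.3%

Entropy H = −Σ p log₂ p ≈ 2.6597 bits.
Huffman merges: 3/100+9/100→3/25; 3/25+27/200→51/200; 43/250+187/1000→359/1000; 24/125+97/500→193/500; 51/200+359/1000→307/500; 193/500+307/500→1. L = 1367/500 ≈ 2.7340.
Efficiency = H/L = 2.6597/2.7340 = 97.3%.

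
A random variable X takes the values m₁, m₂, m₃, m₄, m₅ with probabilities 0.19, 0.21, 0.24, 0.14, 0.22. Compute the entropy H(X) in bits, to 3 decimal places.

2.300 bits

H = −Σ pᵢ log₂ pᵢ.
−0.19·log₂(0.19) = 0.4552
−0.21·log₂(0.21) = 0.4728
−0.24·log₂(0.24) = 0.4941
−0.14·log₂(0.14) = 0.3971
−0.22·log₂(0.22) = 0.4806
Sum ≈ 2.2999 → 2.300 bits.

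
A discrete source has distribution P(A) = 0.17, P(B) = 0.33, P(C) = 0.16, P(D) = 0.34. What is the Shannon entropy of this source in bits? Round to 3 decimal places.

1.915 bits

H = −Σ pᵢ log₂ pᵢ.
−0.17·log₂(0.17) = 0.4346
−0.33·log₂(0.33) = 0.5278
−0.16·log₂(0.16) = 0.4230
−0.34·log₂(0.34) = 0.5292
Sum ≈ 1.9146 → 1.915 bits.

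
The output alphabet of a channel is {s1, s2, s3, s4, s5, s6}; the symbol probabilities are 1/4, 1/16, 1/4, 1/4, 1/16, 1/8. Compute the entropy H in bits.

Each probability is a power of 1/2, so log₂(1/p) is an integer.
H = Σ p·log₂(1/p) = 1/4·2 + 1/16·4 + 1/4·2 + 1/4·2 + 1/16·4 + 1/8·3 = 2.375 bits.

2.375 bits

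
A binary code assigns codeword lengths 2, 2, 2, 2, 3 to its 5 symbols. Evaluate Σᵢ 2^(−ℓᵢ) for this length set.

With common denominator 2^3 = 8: Σ 2^(−ℓᵢ) = 2/8 + 2/8 + 2/8 + 2/8 + 1/8 = 9/8 = 1.125.

1.125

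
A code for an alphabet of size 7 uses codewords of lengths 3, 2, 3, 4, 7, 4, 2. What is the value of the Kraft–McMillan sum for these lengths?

0.8828125

With common denominator 2^7 = 128: Σ 2^(−ℓᵢ) = 16/128 + 32/128 + 16/128 + 8/128 + 1/128 + 8/128 + 32/128 = 113/128 = 0.8828125.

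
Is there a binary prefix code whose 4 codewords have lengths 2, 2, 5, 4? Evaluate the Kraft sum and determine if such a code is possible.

0.59375; yes

With common denominator 2^5 = 32: Σ 2^(−ℓᵢ) = 8/32 + 8/32 + 1/32 + 2/32 = 19/32 = 0.59375.
Kraft's inequality requires Σ ≤ 1; here Σ = 0.59375 ≤ 1, so such a prefix code exists.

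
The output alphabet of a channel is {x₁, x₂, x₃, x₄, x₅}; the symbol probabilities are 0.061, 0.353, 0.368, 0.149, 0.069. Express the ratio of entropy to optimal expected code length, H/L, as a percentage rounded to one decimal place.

Entropy H = −Σ p log₂ p ≈ 1.9826 bits.
Huffman merges: 61/1000+69/1000→13/100; 13/100+149/1000→279/1000; 279/1000+353/1000→79/125; 46/125+79/125→1. L = 2041/1000 ≈ 2.0410.
Efficiency = H/L = 1.9826/2.0410 = 97.1%.

97.1%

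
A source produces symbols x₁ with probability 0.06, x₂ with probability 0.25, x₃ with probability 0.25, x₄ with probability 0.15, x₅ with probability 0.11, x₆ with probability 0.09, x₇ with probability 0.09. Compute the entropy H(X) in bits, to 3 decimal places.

2.630 bits

H = −Σ pᵢ log₂ pᵢ.
−0.06·log₂(0.06) = 0.2435
−0.25·log₂(0.25) = 0.5000
−0.25·log₂(0.25) = 0.5000
−0.15·log₂(0.15) = 0.4105
−0.11·log₂(0.11) = 0.3503
−0.09·log₂(0.09) = 0.3127
−0.09·log₂(0.09) = 0.3127
Sum ≈ 2.6297 → 2.630 bits.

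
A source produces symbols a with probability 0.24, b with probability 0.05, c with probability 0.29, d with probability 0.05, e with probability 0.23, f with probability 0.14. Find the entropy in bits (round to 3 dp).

H = −Σ pᵢ log₂ pᵢ.
−0.24·log₂(0.24) = 0.4941
−0.05·log₂(0.05) = 0.2161
−0.29·log₂(0.29) = 0.5179
−0.05·log₂(0.05) = 0.2161
−0.23·log₂(0.23) = 0.4877
−0.14·log₂(0.14) = 0.3971
Sum ≈ 2.3290 → 2.329 bits.

2.329 bits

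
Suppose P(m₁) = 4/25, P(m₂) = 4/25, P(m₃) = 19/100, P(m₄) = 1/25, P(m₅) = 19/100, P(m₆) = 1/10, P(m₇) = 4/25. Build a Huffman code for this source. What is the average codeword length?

2.76 bits/symbol

Repeatedly combine the two least-probable nodes; the expected code length is the sum of the merged weights.
merge 1/25 + 1/10 → 7/50
merge 7/50 + 4/25 → 3/10
merge 4/25 + 4/25 → 8/25
merge 19/100 + 19/100 → 19/50
merge 3/10 + 8/25 → 31/50
merge 19/50 + 31/50 → 1
L = 7/50 + 3/10 + 8/25 + 19/50 + 31/50 + 1 = 69/25 = 2.76 bits/symbol.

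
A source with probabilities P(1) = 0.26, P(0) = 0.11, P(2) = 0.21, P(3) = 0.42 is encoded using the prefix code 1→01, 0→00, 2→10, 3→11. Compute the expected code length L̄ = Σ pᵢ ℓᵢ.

L̄ = Σ pᵢ·ℓᵢ = 0.26·2 + 0.11·2 + 0.21·2 + 0.42·2 = 2 bits/symbol.

2 bits/symbol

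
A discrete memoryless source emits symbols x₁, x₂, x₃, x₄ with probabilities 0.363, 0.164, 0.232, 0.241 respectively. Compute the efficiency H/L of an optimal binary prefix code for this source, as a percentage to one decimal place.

Entropy H = −Σ p log₂ p ≈ 1.9422 bits.
Huffman merges: 41/250+29/125→99/250; 241/1000+363/1000→151/250; 99/250+151/250→1. L = 2 ≈ 2.0000.
Efficiency = H/L = 1.9422/2.0000 = 97.1%.

97.1%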